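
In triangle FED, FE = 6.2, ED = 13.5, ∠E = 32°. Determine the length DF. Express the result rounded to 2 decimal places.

By the law of cosines, DF² = FE² + ED² − 2·FE·ED·cos E = 78.727, so DF ≈ 8.8728.

8.87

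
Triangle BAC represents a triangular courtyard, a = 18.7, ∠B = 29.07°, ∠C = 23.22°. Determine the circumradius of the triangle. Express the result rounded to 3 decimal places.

The third angle is ∠A = 180° − ∠C − ∠B = 127.71°.
Law of sines: b = a·sin B/sin A ≈ 11.485.
Law of sines: c = a·sin C/sin A ≈ 9.3194.
Circumradius = a/(2 sin A) ≈ 11.819.

R ≈ 11.819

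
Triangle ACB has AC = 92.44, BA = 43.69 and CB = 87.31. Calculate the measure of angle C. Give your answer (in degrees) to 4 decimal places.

By the law of cosines, cos C = (AC² + CB² − BA²) / (2·AC·CB) ≈ 0.88338, so ∠C ≈ 27.95°.

27.9474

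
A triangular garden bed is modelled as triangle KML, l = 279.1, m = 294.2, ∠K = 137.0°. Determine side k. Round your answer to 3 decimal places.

533.437

By the law of cosines, k² = m² + l² − 2·m·l·cos K = 2.8456e+05, so k ≈ 533.44.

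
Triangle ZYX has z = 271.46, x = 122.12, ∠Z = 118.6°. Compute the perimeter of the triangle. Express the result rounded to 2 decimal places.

584.51

Law of sines: sin X = x·sin Z/z ≈ 0.39497.
Since z ≥ x, only the acute value applies: ∠X ≈ 23.26°.
Then ∠Y = 180° − ∠Z − ∠X ≈ 38.14°.
Law of sines gives y = z·sin Y/sin Z ≈ 190.93.
Semiperimeter s = (271.46+190.93+122.12)/2 = 292.26.
Perimeter = 271.46 + 190.93 + 122.12 = 584.51.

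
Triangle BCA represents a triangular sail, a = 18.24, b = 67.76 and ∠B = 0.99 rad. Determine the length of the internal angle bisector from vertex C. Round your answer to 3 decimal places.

16.430

Law of sines: sin A = a·sin B/b ≈ 0.22505.
Since b ≥ a, only the acute value applies: ∠A ≈ 0.227 rad.
Then ∠C = π − ∠B − ∠A ≈ 1.925 rad.
Law of sines gives c = b·sin C/sin B ≈ 76.03.
The bisector from C has length 2·a·b·cos(∠C/2)/(a+b) ≈ 16.43.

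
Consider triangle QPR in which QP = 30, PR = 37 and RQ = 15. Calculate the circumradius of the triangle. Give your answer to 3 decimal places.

19.220

By the law of cosines, cos Q = (RQ² + QP² − PR²) / (2·RQ·QP) ≈ -0.27111, so ∠Q ≈ 105.73°.
Circumradius = PR/(2 sin Q) ≈ 19.22.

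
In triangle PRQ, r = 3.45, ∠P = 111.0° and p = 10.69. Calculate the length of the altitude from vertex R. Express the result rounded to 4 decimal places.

8.3620

Law of sines: sin R = r·sin P/p ≈ 0.30130.
Since p ≥ r, only the acute value applies: ∠R ≈ 17.54°.
Then ∠Q = 180° − ∠P − ∠R ≈ 51.46°.
Law of sines gives q = p·sin Q/sin P ≈ 8.9569.
Area = ½·p·r·sin Q ≈ 14.424.
The altitude from R has length 2·area/r ≈ 8.362.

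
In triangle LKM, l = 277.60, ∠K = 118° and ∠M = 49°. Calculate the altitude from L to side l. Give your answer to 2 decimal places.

The third angle is ∠L = 180° − ∠K − ∠M = 13.00°.
Law of sines: k = l·sin K/sin L ≈ 1089.6.
Law of sines: m = l·sin M/sin L ≈ 931.35.
Area = ½·l·k·sin M ≈ 1.1414e+05.
The altitude from L has length 2·area/l ≈ 822.33.

h_L ≈ 822.33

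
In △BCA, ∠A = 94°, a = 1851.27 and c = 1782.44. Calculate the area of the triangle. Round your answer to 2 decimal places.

Law of sines: sin C = c·sin A/a ≈ 0.96047.
Since a ≥ c, only the acute value applies: ∠C ≈ 73.84°.
Then ∠B = 180° − ∠A − ∠C ≈ 12.16°.
Law of sines gives b = a·sin B/sin A ≈ 391.
Area = ½·a·c·sin B ≈ 3.4761e+05.

area ≈ 347614.67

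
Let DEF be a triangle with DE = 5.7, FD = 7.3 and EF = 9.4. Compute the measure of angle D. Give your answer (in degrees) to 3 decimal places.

By the law of cosines, cos D = (FD² + DE² − EF²) / (2·FD·DE) ≈ -0.03100, so ∠D ≈ 91.78°.

∠D ≈ 91.777°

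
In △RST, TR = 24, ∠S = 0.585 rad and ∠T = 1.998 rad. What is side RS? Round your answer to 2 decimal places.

39.56

The third angle is ∠R = π − ∠S − ∠T = 0.559 rad.
Law of sines: RS = TR·sin T/sin S ≈ 39.556.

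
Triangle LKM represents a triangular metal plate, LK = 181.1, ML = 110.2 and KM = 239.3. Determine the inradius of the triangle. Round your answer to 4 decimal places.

35.7750

Semiperimeter s = (239.3 + 110.2 + 181.1)/2 = 265.3.
Heron's formula: area = √(265.3·26·155.1·84.2) ≈ 9491.1.
Inradius = area/s = 9491.1/265.3 ≈ 35.775.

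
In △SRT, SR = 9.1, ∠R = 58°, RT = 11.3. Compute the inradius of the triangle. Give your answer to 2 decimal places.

r ≈ 2.86

By the law of cosines, TS² = SR² + RT² − 2·SR·RT·cos R = 101.52, so TS ≈ 10.076.
Area = ½·SR·RT·sin R ≈ 43.602.
Semiperimeter s = (11.3+10.076+9.1)/2 = 15.238.
Inradius = area/s = 43.602/15.238 ≈ 2.8615.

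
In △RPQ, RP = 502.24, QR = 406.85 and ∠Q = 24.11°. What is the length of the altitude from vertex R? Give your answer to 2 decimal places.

Law of sines: sin P = QR·sin Q/RP ≈ 0.33091.
Since RP ≥ QR, only the acute value applies: ∠P ≈ 19.32°.
Then ∠R = 180° − ∠Q − ∠P ≈ 136.57°.
Law of sines gives PQ = RP·sin R/sin Q ≈ 845.3.
Area = ½·RP·QR·sin R ≈ 70242.
The altitude from R has length 2·area/PQ ≈ 166.19.

166.19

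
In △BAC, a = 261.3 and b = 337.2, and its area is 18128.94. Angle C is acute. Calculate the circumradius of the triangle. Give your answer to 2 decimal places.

From area = ½·b·a·sin C, we get sin C = 2·area/(b·a) ≈ 0.41151.
Taking the acute solution, ∠C ≈ 24.30°.
Law of cosines then gives c ≈ 146.19.
Circumradius = c/(2 sin C) ≈ 177.63.

177.63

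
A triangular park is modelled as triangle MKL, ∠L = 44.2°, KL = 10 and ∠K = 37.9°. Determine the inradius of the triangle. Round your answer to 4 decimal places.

1.8604

The third angle is ∠M = 180° − ∠K − ∠L = 97.90°.
Law of sines: LM = KL·sin K/sin M ≈ 6.2017.
Law of sines: MK = KL·sin L/sin M ≈ 7.0384.
Area = ½·KL·LM·sin L ≈ 21.618.
Semiperimeter s = (10+6.2017+7.0384)/2 = 11.62.
Inradius = area/s = 21.618/11.62 ≈ 1.8604.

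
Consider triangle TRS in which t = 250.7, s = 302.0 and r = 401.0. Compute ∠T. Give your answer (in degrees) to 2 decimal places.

By the law of cosines, cos T = (r² + s² − t²) / (2·r·s) ≈ 0.78097, so ∠T ≈ 38.65°.

∠T ≈ 38.65°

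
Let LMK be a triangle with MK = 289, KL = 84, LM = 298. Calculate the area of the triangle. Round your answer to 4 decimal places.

area ≈ 12129.9041

Semiperimeter s = (289 + 84 + 298)/2 = 335.5.
Heron's formula: area = √(335.5·46.5·251.5·37.5) ≈ 12130.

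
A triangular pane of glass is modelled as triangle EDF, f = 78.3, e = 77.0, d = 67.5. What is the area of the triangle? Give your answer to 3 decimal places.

2359.761

Semiperimeter s = (77 + 67.5 + 78.3)/2 = 111.4.
Heron's formula: area = √(111.4·34.4·43.9·33.1) ≈ 2359.8.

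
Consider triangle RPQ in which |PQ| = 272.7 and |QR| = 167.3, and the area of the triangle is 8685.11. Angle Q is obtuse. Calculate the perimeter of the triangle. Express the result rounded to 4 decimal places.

perimeter ≈ 872.1200

From area = ½·|PQ|·|QR|·sin Q, we get sin Q = 2·area/(|PQ|·|QR|) ≈ 0.38074.
Taking the obtuse solution, ∠Q ≈ 2.751 rad.
Law of cosines then gives |RP| ≈ 432.12.
Perimeter = 272.7 + 167.3 + 432.12 = 872.12.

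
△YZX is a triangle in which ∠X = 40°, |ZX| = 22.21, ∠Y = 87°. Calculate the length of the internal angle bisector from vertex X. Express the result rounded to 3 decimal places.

The third angle is ∠Z = 180° − ∠X − ∠Y = 53.00°.
Law of sines: |XY| = |ZX|·sin Z/sin Y ≈ 17.762.
Law of sines: |YZ| = |ZX|·sin X/sin Y ≈ 14.296.
The bisector from X has length 2·|ZX|·|XY|·cos(∠X/2)/(|ZX|+|XY|) ≈ 18.548.

18.548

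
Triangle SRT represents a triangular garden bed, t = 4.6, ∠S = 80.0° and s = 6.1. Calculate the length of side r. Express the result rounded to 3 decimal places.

4.884

Law of sines: sin T = t·sin S/s ≈ 0.74264.
Since s ≥ t, only the acute value applies: ∠T ≈ 47.96°.
Then ∠R = 180° − ∠S − ∠T ≈ 52.04°.
Law of sines gives r = s·sin R/sin S ≈ 4.8839.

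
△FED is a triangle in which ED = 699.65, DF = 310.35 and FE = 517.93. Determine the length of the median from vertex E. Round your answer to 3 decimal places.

m_E ≈ 595.652

Median from E: ½√(2·FE² + 2·ED² − DF²) ≈ 595.65.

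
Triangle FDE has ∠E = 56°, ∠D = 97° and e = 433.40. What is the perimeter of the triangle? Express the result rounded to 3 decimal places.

The third angle is ∠F = 180° − ∠D − ∠E = 27.00°.
Law of sines: f = e·sin F/sin E ≈ 237.33.
Law of sines: d = e·sin D/sin E ≈ 518.88.
Semiperimeter s = (237.33+518.88+433.4)/2 = 594.81.
Perimeter = 237.33 + 518.88 + 433.4 = 1189.6.

1189.613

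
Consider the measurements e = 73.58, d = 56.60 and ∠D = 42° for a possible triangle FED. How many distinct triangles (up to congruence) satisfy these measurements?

2

e·sin D = 73.58·sin(42°) ≈ 49.23.
Since e sin D < d < e (49.23 < 56.60 < 73.58), two triangles exist.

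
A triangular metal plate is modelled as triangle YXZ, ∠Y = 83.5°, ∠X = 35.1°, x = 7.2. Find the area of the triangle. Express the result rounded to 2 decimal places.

The third angle is ∠Z = 180° − ∠Y − ∠X = 61.40°.
Law of sines: y = x·sin Y/sin X ≈ 12.441.
Law of sines: z = x·sin Z/sin X ≈ 10.994.
Area = ½·x·y·sin Z ≈ 39.323.

39.32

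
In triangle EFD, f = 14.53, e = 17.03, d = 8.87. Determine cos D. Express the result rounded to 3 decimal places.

By the law of cosines, cos D = (e² + f² − d²) / (2·e·f) ≈ 0.85365, so ∠D ≈ 31.39°.

0.854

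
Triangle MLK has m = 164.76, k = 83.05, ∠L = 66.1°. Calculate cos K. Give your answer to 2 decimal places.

0.87

By the law of cosines, l² = k² + m² − 2·k·m·cos L = 22956, so l ≈ 151.51.
Law of cosines again: cos K = (m² + l² − k²)/(2·m·l) ≈ 0.86537, so ∠K ≈ 30.08°.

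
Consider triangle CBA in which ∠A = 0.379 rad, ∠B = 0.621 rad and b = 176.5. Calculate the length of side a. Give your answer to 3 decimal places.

The third angle is ∠C = π − ∠B − ∠A = 2.142 rad.
Law of sines: a = b·sin A/sin B ≈ 112.23.

112.235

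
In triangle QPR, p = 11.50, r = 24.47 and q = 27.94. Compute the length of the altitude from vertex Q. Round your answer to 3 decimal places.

Semiperimeter s = (27.94 + 11.5 + 24.47)/2 = 31.955.
Heron's formula: area = √(31.955·4.015·20.455·7.485) ≈ 140.15.
The altitude from Q has length 2·area/q ≈ 10.033.

h_Q ≈ 10.033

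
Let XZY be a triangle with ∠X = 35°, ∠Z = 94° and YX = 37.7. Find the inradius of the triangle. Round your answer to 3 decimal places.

The third angle is ∠Y = 180° − ∠X − ∠Z = 51.00°.
Law of sines: ZY = YX·sin X/sin Z ≈ 21.677.
Law of sines: XZ = YX·sin Y/sin Z ≈ 29.37.
Area = ½·YX·ZY·sin Y ≈ 317.55.
Semiperimeter s = (21.677+37.7+29.37)/2 = 44.373.
Inradius = area/s = 317.55/44.373 ≈ 7.1562.

7.156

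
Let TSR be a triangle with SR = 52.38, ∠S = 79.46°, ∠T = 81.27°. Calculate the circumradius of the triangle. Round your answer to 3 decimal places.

The third angle is ∠R = 180° − ∠T − ∠S = 19.27°.
Law of sines: RT = SR·sin S/sin T ≈ 52.1.
Law of sines: TS = SR·sin R/sin T ≈ 17.489.
Circumradius = SR/(2 sin T) ≈ 26.497.

26.497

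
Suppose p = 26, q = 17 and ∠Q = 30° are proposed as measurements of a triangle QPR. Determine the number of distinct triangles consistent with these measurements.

2

p·sin Q = 26·sin(30°) ≈ 13.
Since p sin Q < q < p (13 < 17 < 26), two triangles exist.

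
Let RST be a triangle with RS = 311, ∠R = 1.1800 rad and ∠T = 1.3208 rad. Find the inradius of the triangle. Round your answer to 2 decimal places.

69.00

The third angle is ∠S = π − ∠T − ∠R = 0.6408 rad.
Law of sines: ST = RS·sin R/sin T ≈ 296.78.
Law of sines: TR = RS·sin S/sin T ≈ 191.89.
Area = ½·RS·ST·sin S ≈ 27589.
Semiperimeter s = (296.78+191.89+311)/2 = 399.83.
Inradius = area/s = 27589/399.83 ≈ 69.002.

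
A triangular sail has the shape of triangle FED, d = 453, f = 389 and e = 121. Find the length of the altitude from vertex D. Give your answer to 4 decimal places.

Semiperimeter s = (389 + 121 + 453)/2 = 481.5.
Heron's formula: area = √(481.5·92.5·360.5·28.5) ≈ 21392.
The altitude from D has length 2·area/d ≈ 94.444.

94.4443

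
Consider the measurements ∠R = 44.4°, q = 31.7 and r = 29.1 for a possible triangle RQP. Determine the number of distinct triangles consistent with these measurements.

q·sin R = 31.7·sin(44.4°) ≈ 22.18.
Since q sin R < r < q (22.18 < 29.1 < 31.7), two triangles exist.

2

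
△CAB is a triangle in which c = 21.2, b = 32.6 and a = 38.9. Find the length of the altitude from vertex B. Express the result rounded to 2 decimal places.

Semiperimeter s = (21.2 + 38.9 + 32.6)/2 = 46.35.
Heron's formula: area = √(46.35·25.15·7.45·13.75) ≈ 345.56.
The altitude from B has length 2·area/b ≈ 21.2.

21.20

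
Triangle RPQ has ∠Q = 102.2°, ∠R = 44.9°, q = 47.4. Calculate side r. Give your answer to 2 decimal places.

The third angle is ∠P = 180° − ∠Q − ∠R = 32.90°.
Law of sines: r = q·sin R/sin Q ≈ 34.231.

34.23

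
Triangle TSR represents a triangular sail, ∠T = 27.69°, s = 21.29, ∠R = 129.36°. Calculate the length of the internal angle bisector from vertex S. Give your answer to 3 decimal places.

The third angle is ∠S = 180° − ∠R − ∠T = 22.95°.
Law of sines: t = s·sin T/sin S ≈ 25.372.
Law of sines: r = s·sin R/sin S ≈ 42.215.
The bisector from S has length 2·r·t·cos(∠S/2)/(r+t) ≈ 31.061.

t_S ≈ 31.061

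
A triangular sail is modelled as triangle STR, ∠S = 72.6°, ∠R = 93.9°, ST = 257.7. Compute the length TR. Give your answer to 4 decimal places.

The third angle is ∠T = 180° − ∠R − ∠S = 13.50°.
Law of sines: TR = ST·sin S/sin R ≈ 246.48.

246.4785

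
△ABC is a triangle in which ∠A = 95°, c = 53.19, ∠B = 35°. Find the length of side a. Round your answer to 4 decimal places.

The third angle is ∠C = 180° − ∠A − ∠B = 50.00°.
Law of sines: a = c·sin A/sin C ≈ 69.17.

69.1704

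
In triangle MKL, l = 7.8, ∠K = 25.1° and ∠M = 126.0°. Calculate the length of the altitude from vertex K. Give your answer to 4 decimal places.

6.3103

The third angle is ∠L = 180° − ∠M − ∠K = 28.90°.
Law of sines: m = l·sin M/sin L ≈ 13.057.
Law of sines: k = l·sin K/sin L ≈ 6.8464.
Area = ½·l·m·sin K ≈ 21.602.
The altitude from K has length 2·area/k ≈ 6.3103.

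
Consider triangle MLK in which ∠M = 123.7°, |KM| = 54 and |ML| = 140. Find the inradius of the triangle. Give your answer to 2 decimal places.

17.01

By the law of cosines, |LK|² = |KM|² + |ML|² − 2·|KM|·|ML|·cos M = 30905, so |LK| ≈ 175.8.
Area = ½·|KM|·|ML|·sin M ≈ 3144.8.
Semiperimeter s = (175.8+54+140)/2 = 184.9.
Inradius = area/s = 3144.8/184.9 ≈ 17.008.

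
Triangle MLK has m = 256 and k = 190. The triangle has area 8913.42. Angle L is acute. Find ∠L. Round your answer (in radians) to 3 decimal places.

From area = ½·k·m·sin L, we get sin L = 2·area/(k·m) ≈ 0.36651.
Taking the acute solution, ∠L ≈ 0.375 rad.

∠L ≈ 0.375 rad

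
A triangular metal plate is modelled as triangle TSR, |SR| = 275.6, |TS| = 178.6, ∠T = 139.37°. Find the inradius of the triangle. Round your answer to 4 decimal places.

r ≈ 23.3850

Law of sines: sin R = |TS|·sin T/|SR| ≈ 0.42199.
Since |SR| ≥ |TS|, only the acute value applies: ∠R ≈ 24.96°.
Then ∠S = 180° − ∠T − ∠R ≈ 15.67°.
Law of sines gives |RT| = |SR|·sin S/sin T ≈ 114.31.
Area = ½·|SR|·|TS|·sin S ≈ 6647.4.
Semiperimeter s = (275.6+114.31+178.6)/2 = 284.26.
Inradius = area/s = 6647.4/284.26 ≈ 23.385.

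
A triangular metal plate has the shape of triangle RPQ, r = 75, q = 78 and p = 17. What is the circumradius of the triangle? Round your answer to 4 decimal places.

39.0870

By the law of cosines, cos R = (p² + q² − r²) / (2·p·q) ≈ 0.28205, so ∠R ≈ 73.62°.
Circumradius = r/(2 sin R) ≈ 39.087.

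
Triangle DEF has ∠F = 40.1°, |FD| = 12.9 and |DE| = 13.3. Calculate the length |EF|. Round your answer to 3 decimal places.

20.252

Law of sines: sin E = |FD|·sin F/|DE| ≈ 0.62475.
Since |DE| ≥ |FD|, only the acute value applies: ∠E ≈ 38.66°.
Then ∠D = 180° − ∠F − ∠E ≈ 101.24°.
Law of sines gives |EF| = |DE|·sin D/sin F ≈ 20.252.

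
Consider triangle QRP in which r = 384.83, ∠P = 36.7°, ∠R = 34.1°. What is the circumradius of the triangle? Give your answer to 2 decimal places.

The third angle is ∠Q = 180° − ∠R − ∠P = 109.20°.
Law of sines: q = r·sin Q/sin R ≈ 648.23.
Law of sines: p = r·sin P/sin R ≈ 410.22.
Circumradius = r/(2 sin R) ≈ 343.21.

343.21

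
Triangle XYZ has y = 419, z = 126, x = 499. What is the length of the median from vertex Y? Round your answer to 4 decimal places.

Median from Y: ½√(2·z² + 2·x² − y²) ≈ 297.57.

m_Y ≈ 297.5706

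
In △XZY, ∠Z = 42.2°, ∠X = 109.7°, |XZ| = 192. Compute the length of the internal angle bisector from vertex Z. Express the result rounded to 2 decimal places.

The third angle is ∠Y = 180° − ∠X − ∠Z = 28.10°.
Law of sines: |ZY| = |XZ|·sin X/sin Y ≈ 383.77.
Law of sines: |YX| = |XZ|·sin Z/sin Y ≈ 273.82.
The bisector from Z has length 2·|XZ|·|ZY|·cos(∠Z/2)/(|XZ|+|ZY|) ≈ 238.79.

t_Z ≈ 238.79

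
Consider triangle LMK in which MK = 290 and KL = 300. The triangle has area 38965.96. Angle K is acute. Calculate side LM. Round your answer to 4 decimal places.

311.0524

From area = ½·MK·KL·sin K, we get sin K = 2·area/(MK·KL) ≈ 0.89577.
Taking the acute solution, ∠K ≈ 63.61°.
Law of cosines then gives LM ≈ 311.05.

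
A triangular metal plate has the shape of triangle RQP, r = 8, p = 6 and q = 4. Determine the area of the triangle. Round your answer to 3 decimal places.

11.619

Semiperimeter s = (8 + 4 + 6)/2 = 9.
Heron's formula: area = √(9·1·5·3) ≈ 11.619.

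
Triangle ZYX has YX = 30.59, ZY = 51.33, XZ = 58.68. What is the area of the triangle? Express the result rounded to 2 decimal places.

Semiperimeter s = (30.59 + 58.68 + 51.33)/2 = 70.3.
Heron's formula: area = √(70.3·39.71·11.62·18.97) ≈ 784.45.

area ≈ 784.45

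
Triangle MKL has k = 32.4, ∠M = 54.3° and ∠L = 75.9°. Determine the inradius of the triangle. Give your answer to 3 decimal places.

r ≈ 10.024

The third angle is ∠K = 180° − ∠L − ∠M = 49.80°.
Law of sines: m = k·sin M/sin K ≈ 34.448.
Law of sines: l = k·sin L/sin K ≈ 41.142.
Area = ½·k·m·sin L ≈ 541.25.
Semiperimeter s = (34.448+32.4+41.142)/2 = 53.995.
Inradius = area/s = 541.25/53.995 ≈ 10.024.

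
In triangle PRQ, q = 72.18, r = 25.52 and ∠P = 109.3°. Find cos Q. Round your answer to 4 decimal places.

By the law of cosines, p² = r² + q² − 2·r·q·cos P = 7078.9, so p ≈ 84.136.
Law of cosines again: cos Q = (p² + r² − q²)/(2·p·r) ≈ 0.58687, so ∠Q ≈ 54.07°.

cos Q ≈ 0.5869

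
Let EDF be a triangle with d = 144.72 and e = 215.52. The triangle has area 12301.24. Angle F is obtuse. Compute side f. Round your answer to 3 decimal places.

325.170

From area = ½·e·d·sin F, we get sin F = 2·area/(e·d) ≈ 0.78879.
Taking the obtuse solution, ∠F ≈ 127.93°.
Law of cosines then gives f ≈ 325.17.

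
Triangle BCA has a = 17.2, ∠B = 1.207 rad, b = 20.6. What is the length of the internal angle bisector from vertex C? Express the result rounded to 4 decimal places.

Law of sines: sin A = a·sin B/b ≈ 0.78031.
Since b ≥ a, only the acute value applies: ∠A ≈ 0.895 rad.
Then ∠C = π − ∠B − ∠A ≈ 1.039 rad.
Law of sines gives c = b·sin C/sin B ≈ 19.003.
The bisector from C has length 2·a·b·cos(∠C/2)/(a+b) ≈ 16.272.

t_C ≈ 16.2717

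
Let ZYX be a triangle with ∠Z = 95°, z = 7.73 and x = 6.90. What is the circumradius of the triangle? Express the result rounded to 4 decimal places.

3.8798

Law of sines: sin X = x·sin Z/z ≈ 0.88923.
Since z ≥ x, only the acute value applies: ∠X ≈ 62.78°.
Then ∠Y = 180° − ∠Z − ∠X ≈ 22.22°.
Law of sines gives y = z·sin Y/sin Z ≈ 2.9348.
Circumradius = z/(2 sin Z) ≈ 3.8798.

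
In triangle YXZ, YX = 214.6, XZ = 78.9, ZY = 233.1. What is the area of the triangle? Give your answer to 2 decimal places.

8450.33

Semiperimeter s = (78.9 + 233.1 + 214.6)/2 = 263.3.
Heron's formula: area = √(263.3·184.4·30.2·48.7) ≈ 8450.3.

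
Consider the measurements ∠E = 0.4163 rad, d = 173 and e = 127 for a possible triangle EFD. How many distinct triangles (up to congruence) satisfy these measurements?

2

d·sin E = 173·sin(0.4163 rad) ≈ 69.96.
Since d sin E < e < d (69.96 < 127 < 173), two triangles exist.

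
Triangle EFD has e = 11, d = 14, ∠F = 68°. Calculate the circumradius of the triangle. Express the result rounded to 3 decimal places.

R ≈ 7.657

By the law of cosines, f² = d² + e² − 2·d·e·cos F = 201.62, so f ≈ 14.199.
Area = ½·d·e·sin F ≈ 71.393.
Circumradius = f/(2 sin F) ≈ 7.6572.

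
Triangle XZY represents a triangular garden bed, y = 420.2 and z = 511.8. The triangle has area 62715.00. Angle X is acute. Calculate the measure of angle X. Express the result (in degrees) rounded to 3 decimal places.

From area = ½·z·y·sin X, we get sin X = 2·area/(z·y) ≈ 0.58324.
Taking the acute solution, ∠X ≈ 35.68°.

∠X ≈ 35.679°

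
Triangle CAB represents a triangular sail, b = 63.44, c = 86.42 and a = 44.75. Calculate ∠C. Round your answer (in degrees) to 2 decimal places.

∠C ≈ 104.70°

By the law of cosines, cos C = (a² + b² − c²) / (2·a·b) ≈ -0.25383, so ∠C ≈ 104.70°.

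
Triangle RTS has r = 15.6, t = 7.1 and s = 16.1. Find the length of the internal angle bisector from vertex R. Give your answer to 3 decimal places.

t_R ≈ 7.914

By the law of cosines, cos R = (t² + s² − r²) / (2·t·s) ≈ 0.28983, so ∠R ≈ 1.2768 rad.
The bisector from R has length 2·t·s·cos(∠R/2)/(t+s) ≈ 7.9136.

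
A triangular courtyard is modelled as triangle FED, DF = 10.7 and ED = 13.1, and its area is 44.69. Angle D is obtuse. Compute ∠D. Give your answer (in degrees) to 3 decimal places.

140.383

From area = ½·ED·DF·sin D, we get sin D = 2·area/(ED·DF) ≈ 0.63765.
Taking the obtuse solution, ∠D ≈ 140.38°.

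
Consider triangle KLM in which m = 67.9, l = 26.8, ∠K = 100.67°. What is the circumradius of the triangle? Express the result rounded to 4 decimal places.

By the law of cosines, k² = l² + m² − 2·l·m·cos K = 6002.5, so k ≈ 77.476.
Area = ½·l·m·sin K ≈ 894.13.
Circumradius = k/(2 sin K) ≈ 39.419.

R ≈ 39.4195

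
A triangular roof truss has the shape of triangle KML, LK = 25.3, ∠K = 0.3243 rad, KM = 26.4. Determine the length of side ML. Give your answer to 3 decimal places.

8.417

By the law of cosines, ML² = LK² + KM² − 2·LK·KM·cos K = 70.842, so ML ≈ 8.4168.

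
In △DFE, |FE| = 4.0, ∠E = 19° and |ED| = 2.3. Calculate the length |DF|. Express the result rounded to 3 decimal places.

By the law of cosines, |DF|² = |FE|² + |ED|² − 2·|FE|·|ED|·cos E = 3.8925, so |DF| ≈ 1.9729.

1.973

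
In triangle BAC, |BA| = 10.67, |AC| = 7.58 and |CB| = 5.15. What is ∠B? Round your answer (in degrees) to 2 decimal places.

By the law of cosines, cos B = (|CB|² + |BA|² − |AC|²) / (2·|CB|·|BA|) ≈ 0.75445, so ∠B ≈ 41.02°.

∠B ≈ 41.02°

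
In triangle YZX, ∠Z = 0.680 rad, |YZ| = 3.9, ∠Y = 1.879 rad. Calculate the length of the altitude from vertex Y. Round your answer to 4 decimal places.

h_Y ≈ 2.4523

The third angle is ∠X = π − ∠Y − ∠Z = 0.583 rad.
Law of sines: |ZX| = |YZ|·sin Y/sin X ≈ 6.7544.
Law of sines: |XY| = |YZ|·sin Z/sin X ≈ 4.4572.
Area = ½·|YZ|·|ZX|·sin Z ≈ 8.2819.
The altitude from Y has length 2·area/|ZX| ≈ 2.4523.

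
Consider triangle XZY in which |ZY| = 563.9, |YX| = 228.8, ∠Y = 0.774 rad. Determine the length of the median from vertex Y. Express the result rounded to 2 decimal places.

372.45

By the law of cosines, |XZ|² = |ZY|² + |YX|² − 2·|ZY|·|YX|·cos Y = 1.858e+05, so |XZ| ≈ 431.05.
Median from Y: ½√(2·|ZY|² + 2·|YX|² − |XZ|²) ≈ 372.45.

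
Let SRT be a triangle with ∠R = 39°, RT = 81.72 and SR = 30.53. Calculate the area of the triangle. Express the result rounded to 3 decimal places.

Area = ½·SR·RT·sin R ≈ 785.05.

785.049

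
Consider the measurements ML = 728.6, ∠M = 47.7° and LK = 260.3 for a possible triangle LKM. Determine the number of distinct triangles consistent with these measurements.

0

ML·sin M = 728.6·sin(47.7°) ≈ 538.9.
Since LK = 260.3 < 538.9 = ML sin M, no triangle exists.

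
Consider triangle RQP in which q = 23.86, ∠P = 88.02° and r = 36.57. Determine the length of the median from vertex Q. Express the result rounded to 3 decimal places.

38.073

By the law of cosines, p² = r² + q² − 2·r·q·cos P = 1846.4, so p ≈ 42.969.
Median from Q: ½√(2·p² + 2·r² − q²) ≈ 38.073.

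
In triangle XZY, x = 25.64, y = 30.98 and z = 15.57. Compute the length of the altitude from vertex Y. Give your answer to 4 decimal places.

12.8499

Semiperimeter s = (25.64 + 15.57 + 30.98)/2 = 36.095.
Heron's formula: area = √(36.095·10.455·20.525·5.115) ≈ 199.04.
The altitude from Y has length 2·area/y ≈ 12.85.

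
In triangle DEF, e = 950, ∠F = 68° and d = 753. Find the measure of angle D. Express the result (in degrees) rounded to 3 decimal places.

By the law of cosines, f² = d² + e² − 2·d·e·cos F = 9.3356e+05, so f ≈ 966.21.
Law of cosines again: cos D = (e² + f² − d²)/(2·e·f) ≈ 0.69128, so ∠D ≈ 46.27°.

46.268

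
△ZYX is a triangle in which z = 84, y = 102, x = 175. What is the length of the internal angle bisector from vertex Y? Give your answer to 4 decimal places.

By the law of cosines, cos Y = (x² + z² − y²) / (2·x·z) ≈ 0.92779, so ∠Y ≈ 21.91°.
The bisector from Y has length 2·x·z·cos(∠Y/2)/(x+z) ≈ 111.45.

111.4454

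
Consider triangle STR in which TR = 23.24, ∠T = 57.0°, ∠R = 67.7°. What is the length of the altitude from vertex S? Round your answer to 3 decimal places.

The third angle is ∠S = 180° − ∠T − ∠R = 55.30°.
Law of sines: RS = TR·sin T/sin S ≈ 23.707.
Law of sines: ST = TR·sin R/sin S ≈ 26.153.
Area = ½·TR·RS·sin R ≈ 254.87.
The altitude from S has length 2·area/TR ≈ 21.934.

h_S ≈ 21.934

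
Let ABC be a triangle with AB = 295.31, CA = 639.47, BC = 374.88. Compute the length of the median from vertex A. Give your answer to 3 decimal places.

m_A ≈ 461.445

Median from A: ½√(2·CA² + 2·AB² − BC²) ≈ 461.44.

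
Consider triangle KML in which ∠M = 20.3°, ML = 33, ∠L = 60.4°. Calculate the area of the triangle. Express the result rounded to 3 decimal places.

The third angle is ∠K = 180° − ∠M − ∠L = 99.30°.
Law of sines: LK = ML·sin M/sin K ≈ 11.601.
Law of sines: KM = ML·sin L/sin K ≈ 29.076.
Area = ½·ML·LK·sin L ≈ 166.44.

area ≈ 166.441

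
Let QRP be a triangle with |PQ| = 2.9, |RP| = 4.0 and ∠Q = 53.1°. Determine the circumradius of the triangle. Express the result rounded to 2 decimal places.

2.50

Law of sines: sin R = |PQ|·sin Q/|RP| ≈ 0.57977.
Since |RP| ≥ |PQ|, only the acute value applies: ∠R ≈ 35.43°.
Then ∠P = 180° − ∠Q − ∠R ≈ 91.47°.
Law of sines gives |QR| = |RP|·sin P/sin Q ≈ 5.0003.
Circumradius = |RP|/(2 sin Q) ≈ 2.501.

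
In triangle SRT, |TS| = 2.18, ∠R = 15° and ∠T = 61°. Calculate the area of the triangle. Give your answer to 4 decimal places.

The third angle is ∠S = 180° − ∠R − ∠T = 104.00°.
Law of sines: |RT| = |TS|·sin S/sin R ≈ 8.1727.
Law of sines: |SR| = |TS|·sin T/sin R ≈ 7.3668.
Area = ½·|TS|·|RT|·sin T ≈ 7.7913.

7.7913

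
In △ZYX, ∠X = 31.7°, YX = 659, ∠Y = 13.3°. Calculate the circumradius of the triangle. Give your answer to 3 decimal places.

The third angle is ∠Z = 180° − ∠Y − ∠X = 135.00°.
Law of sines: XZ = YX·sin Y/sin Z ≈ 214.4.
Law of sines: ZY = YX·sin X/sin Z ≈ 489.72.
Circumradius = YX/(2 sin Z) ≈ 465.98.

465.983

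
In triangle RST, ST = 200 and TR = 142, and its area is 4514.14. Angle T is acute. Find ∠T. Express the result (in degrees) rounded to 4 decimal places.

∠T ≈ 18.5358°

From area = ½·ST·TR·sin T, we get sin T = 2·area/(ST·TR) ≈ 0.31790.
Taking the acute solution, ∠T ≈ 18.54°.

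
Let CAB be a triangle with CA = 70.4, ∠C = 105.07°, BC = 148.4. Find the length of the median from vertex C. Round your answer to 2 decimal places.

m_C ≈ 73.39

By the law of cosines, AB² = BC² + CA² − 2·BC·CA·cos C = 32411, so AB ≈ 180.03.
Median from C: ½√(2·BC² + 2·CA² − AB²) ≈ 73.393.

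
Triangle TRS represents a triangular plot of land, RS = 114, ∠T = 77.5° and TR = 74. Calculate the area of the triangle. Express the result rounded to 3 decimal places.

Law of sines: sin S = TR·sin T/RS ≈ 0.63374.
Since RS ≥ TR, only the acute value applies: ∠S ≈ 39.33°.
Then ∠R = 180° − ∠T − ∠S ≈ 63.17°.
Law of sines gives ST = RS·sin R/sin T ≈ 104.2.
Area = ½·RS·TR·sin R ≈ 3764.1.

3764.054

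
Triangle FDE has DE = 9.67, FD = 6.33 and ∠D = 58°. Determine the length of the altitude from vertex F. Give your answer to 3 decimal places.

5.368

By the law of cosines, EF² = FD² + DE² − 2·FD·DE·cos D = 68.704, so EF ≈ 8.2888.
Area = ½·FD·DE·sin D ≈ 25.955.
The altitude from F has length 2·area/DE ≈ 5.3681.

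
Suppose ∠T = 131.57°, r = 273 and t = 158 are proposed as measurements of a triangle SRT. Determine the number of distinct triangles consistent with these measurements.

r·sin T = 273·sin(131.57°) ≈ 204.2.
Since ∠T is not acute, a triangle exists only if t > r; here t ≤ r, so there is no triangle.

0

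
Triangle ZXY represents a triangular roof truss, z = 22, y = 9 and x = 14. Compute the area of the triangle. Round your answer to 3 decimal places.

area ≈ 35.930

Semiperimeter s = (22 + 14 + 9)/2 = 22.5.
Heron's formula: area = √(22.5·0.5·8.5·13.5) ≈ 35.93.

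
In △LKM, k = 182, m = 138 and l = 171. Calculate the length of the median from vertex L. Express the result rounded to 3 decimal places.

137.017

Median from L: ½√(2·k² + 2·m² − l²) ≈ 137.02.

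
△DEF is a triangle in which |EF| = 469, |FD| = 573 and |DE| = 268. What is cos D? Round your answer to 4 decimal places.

0.5867

By the law of cosines, cos D = (|FD|² + |DE|² − |EF|²) / (2·|FD|·|DE|) ≈ 0.58670, so ∠D ≈ 54.08°.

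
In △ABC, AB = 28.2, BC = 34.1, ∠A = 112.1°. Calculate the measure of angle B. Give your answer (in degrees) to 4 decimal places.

Law of sines: sin C = AB·sin A/BC ≈ 0.76622.
Since BC ≥ AB, only the acute value applies: ∠C ≈ 50.02°.
Then ∠B = 180° − ∠A − ∠C ≈ 17.88°.

∠B ≈ 17.8843°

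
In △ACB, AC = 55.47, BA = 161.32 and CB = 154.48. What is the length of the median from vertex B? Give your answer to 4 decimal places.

155.4827

Median from B: ½√(2·CB² + 2·BA² − AC²) ≈ 155.48.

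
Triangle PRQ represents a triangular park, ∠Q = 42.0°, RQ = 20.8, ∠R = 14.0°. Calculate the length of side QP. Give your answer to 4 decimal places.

The third angle is ∠P = 180° − ∠R − ∠Q = 124.00°.
Law of sines: QP = RQ·sin R/sin P ≈ 6.0697.

6.0697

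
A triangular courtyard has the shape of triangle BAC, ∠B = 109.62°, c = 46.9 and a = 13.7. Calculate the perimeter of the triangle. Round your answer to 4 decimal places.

perimeter ≈ 113.6924

By the law of cosines, b² = a² + c² − 2·a·c·cos B = 2818.8, so b ≈ 53.092.
Semiperimeter s = (53.092+13.7+46.9)/2 = 56.846.
Perimeter = 53.092 + 13.7 + 46.9 = 113.69.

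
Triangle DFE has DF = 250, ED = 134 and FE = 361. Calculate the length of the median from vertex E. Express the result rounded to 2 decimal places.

m_E ≈ 241.90

Median from E: ½√(2·FE² + 2·ED² − DF²) ≈ 241.9.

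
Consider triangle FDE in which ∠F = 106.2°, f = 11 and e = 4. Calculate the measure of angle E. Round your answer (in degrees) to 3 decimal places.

20.438

Law of sines: sin E = e·sin F/f ≈ 0.34920.
Since f ≥ e, only the acute value applies: ∠E ≈ 20.44°.
Then ∠D = 180° − ∠F − ∠E ≈ 53.36°.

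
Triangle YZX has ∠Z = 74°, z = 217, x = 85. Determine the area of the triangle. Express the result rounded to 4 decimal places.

area ≈ 9169.9566

Law of sines: sin X = x·sin Z/z ≈ 0.37653.
Since z ≥ x, only the acute value applies: ∠X ≈ 22.12°.
Then ∠Y = 180° − ∠Z − ∠X ≈ 83.88°.
Law of sines gives y = z·sin Y/sin Z ≈ 224.46.
Area = ½·z·x·sin Y ≈ 9170.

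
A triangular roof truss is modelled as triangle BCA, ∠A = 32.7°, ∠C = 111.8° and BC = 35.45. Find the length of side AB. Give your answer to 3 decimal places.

60.926

The third angle is ∠B = 180° − ∠C − ∠A = 35.50°.
Law of sines: AB = BC·sin C/sin A ≈ 60.926.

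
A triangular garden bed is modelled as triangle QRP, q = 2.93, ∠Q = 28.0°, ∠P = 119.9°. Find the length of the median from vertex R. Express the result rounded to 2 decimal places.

4.02

The third angle is ∠R = 180° − ∠P − ∠Q = 32.10°.
Law of sines: r = q·sin R/sin Q ≈ 3.3165.
Law of sines: p = q·sin P/sin Q ≈ 5.4104.
Median from R: ½√(2·p² + 2·q² − r²) ≈ 4.0223.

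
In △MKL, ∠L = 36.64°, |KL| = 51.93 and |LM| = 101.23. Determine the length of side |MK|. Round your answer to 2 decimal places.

67.14

By the law of cosines, |MK|² = |KL|² + |LM|² − 2·|KL|·|LM|·cos L = 4508, so |MK| ≈ 67.142.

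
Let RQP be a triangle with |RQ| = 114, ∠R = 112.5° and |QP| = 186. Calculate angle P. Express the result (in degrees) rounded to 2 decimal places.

∠P ≈ 34.49°

Law of sines: sin P = |RQ|·sin R/|QP| ≈ 0.56625.
Since |QP| ≥ |RQ|, only the acute value applies: ∠P ≈ 34.49°.
Then ∠Q = 180° − ∠R − ∠P ≈ 33.01°.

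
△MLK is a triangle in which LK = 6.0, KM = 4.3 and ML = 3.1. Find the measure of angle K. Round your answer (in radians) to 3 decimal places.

By the law of cosines, cos K = (LK² + KM² − ML²) / (2·LK·KM) ≈ 0.86977, so ∠K ≈ 0.516 rad.

0.516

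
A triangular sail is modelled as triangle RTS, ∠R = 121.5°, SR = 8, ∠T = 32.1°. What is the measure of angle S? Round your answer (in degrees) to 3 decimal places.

∠S ≈ 26.400°

The third angle is ∠S = 180° − ∠R − ∠T = 26.40°.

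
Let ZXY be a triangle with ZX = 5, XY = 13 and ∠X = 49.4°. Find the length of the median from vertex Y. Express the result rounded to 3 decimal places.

By the law of cosines, YZ² = ZX² + XY² − 2·ZX·XY·cos X = 109.4, so YZ ≈ 10.459.
Median from Y: ½√(2·XY² + 2·YZ² − ZX²) ≈ 11.53.

m_Y ≈ 11.530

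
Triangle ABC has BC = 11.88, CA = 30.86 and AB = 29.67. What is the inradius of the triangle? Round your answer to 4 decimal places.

r ≈ 4.8444

Semiperimeter s = (11.88 + 30.86 + 29.67)/2 = 36.205.
Heron's formula: area = √(36.205·24.325·5.345·6.535) ≈ 175.39.
Inradius = area/s = 175.39/36.205 ≈ 4.8444.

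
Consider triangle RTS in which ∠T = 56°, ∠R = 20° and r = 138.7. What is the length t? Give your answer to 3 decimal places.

336.201

The third angle is ∠S = 180° − ∠R − ∠T = 104.00°.
Law of sines: t = r·sin T/sin R ≈ 336.2.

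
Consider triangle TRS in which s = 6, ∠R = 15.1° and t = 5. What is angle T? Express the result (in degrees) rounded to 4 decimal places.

By the law of cosines, r² = s² + t² − 2·s·t·cos R = 3.0716, so r ≈ 1.7526.
Law of cosines again: cos T = (r² + s² − t²)/(2·r·s) ≈ 0.66908, so ∠T ≈ 48.00°.

48.0039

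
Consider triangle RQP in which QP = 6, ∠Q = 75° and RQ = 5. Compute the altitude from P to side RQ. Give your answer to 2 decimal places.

By the law of cosines, PR² = RQ² + QP² − 2·RQ·QP·cos Q = 45.471, so PR ≈ 6.7432.
Area = ½·RQ·QP·sin Q ≈ 14.489.
The altitude from P has length 2·area/RQ ≈ 5.7956.

5.80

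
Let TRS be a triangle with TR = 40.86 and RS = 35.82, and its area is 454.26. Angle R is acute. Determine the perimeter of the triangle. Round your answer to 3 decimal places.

From area = ½·TR·RS·sin R, we get sin R = 2·area/(TR·RS) ≈ 0.62074.
Taking the acute solution, ∠R ≈ 38.37°.
Law of cosines then gives ST ≈ 25.644.
Perimeter = 35.82 + 25.644 + 40.86 = 102.32.

102.324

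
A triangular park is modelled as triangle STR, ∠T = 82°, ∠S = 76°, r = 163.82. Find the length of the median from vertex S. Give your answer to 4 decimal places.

m_S ≈ 249.3492

The third angle is ∠R = 180° − ∠S − ∠T = 22.00°.
Law of sines: s = r·sin S/sin R ≈ 424.32.
Law of sines: t = r·sin T/sin R ≈ 433.06.
Median from S: ½√(2·t² + 2·r² − s²) ≈ 249.35.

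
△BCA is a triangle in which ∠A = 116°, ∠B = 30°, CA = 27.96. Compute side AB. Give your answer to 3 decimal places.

The third angle is ∠C = 180° − ∠A − ∠B = 34.00°.
Law of sines: AB = CA·sin C/sin B ≈ 31.27.

31.270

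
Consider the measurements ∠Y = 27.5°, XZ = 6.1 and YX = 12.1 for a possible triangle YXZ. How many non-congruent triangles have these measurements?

2

YX·sin Y = 12.1·sin(27.5°) ≈ 5.587.
Since YX sin Y < XZ < YX (5.587 < 6.1 < 12.1), two triangles exist.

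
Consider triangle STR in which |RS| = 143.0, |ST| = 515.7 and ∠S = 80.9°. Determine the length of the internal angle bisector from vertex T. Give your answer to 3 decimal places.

By the law of cosines, |TR|² = |RS|² + |ST|² − 2·|RS|·|ST|·cos S = 2.6307e+05, so |TR| ≈ 512.9.
Law of cosines again: cos T = (|ST|² + |TR|² − |RS|²)/(2·|ST|·|TR|) ≈ 0.96136, so ∠T ≈ 15.98°.
The bisector from T has length 2·|ST|·|TR|·cos(∠T/2)/(|ST|+|TR|) ≈ 509.3.

509.305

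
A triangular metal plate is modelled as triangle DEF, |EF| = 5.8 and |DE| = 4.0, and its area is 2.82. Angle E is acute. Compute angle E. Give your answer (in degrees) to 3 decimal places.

From area = ½·|DE|·|EF|·sin E, we get sin E = 2·area/(|DE|·|EF|) ≈ 0.24310.
Taking the acute solution, ∠E ≈ 14.07°.

14.070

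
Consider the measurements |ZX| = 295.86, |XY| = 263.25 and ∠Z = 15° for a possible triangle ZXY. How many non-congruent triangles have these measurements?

|ZX|·sin Z = 295.86·sin(15°) ≈ 76.57.
Since |ZX| sin Z < |XY| < |ZX| (76.57 < 263.25 < 295.86), two triangles exist.

2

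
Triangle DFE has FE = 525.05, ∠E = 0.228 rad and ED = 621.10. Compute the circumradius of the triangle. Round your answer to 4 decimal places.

By the law of cosines, DF² = FE² + ED² − 2·FE·ED·cos E = 26105, so DF ≈ 161.57.
Area = ½·FE·ED·sin E ≈ 36855.
Circumradius = DF/(2 sin E) ≈ 357.41.

R ≈ 357.4077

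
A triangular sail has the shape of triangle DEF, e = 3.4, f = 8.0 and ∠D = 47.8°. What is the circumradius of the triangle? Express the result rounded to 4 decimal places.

By the law of cosines, d² = e² + f² − 2·e·f·cos D = 39.018, so d ≈ 6.2465.
Area = ½·e·f·sin D ≈ 10.075.
Circumradius = d/(2 sin D) ≈ 4.216.

4.2160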